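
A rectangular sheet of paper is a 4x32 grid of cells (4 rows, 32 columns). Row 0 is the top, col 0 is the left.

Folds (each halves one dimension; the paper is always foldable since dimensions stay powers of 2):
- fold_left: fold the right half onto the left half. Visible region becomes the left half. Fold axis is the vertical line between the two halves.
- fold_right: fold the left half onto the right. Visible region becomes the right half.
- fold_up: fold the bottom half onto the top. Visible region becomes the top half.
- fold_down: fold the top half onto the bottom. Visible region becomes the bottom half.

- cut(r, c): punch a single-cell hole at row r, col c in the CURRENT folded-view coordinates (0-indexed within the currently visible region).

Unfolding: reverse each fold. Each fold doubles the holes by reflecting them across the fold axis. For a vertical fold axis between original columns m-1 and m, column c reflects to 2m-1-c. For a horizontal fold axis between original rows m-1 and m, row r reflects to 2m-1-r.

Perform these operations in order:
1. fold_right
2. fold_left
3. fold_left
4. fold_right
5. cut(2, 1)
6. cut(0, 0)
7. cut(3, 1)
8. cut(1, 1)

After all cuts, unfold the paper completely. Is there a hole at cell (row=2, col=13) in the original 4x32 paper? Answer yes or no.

Answer: no

Derivation:
Op 1 fold_right: fold axis v@16; visible region now rows[0,4) x cols[16,32) = 4x16
Op 2 fold_left: fold axis v@24; visible region now rows[0,4) x cols[16,24) = 4x8
Op 3 fold_left: fold axis v@20; visible region now rows[0,4) x cols[16,20) = 4x4
Op 4 fold_right: fold axis v@18; visible region now rows[0,4) x cols[18,20) = 4x2
Op 5 cut(2, 1): punch at orig (2,19); cuts so far [(2, 19)]; region rows[0,4) x cols[18,20) = 4x2
Op 6 cut(0, 0): punch at orig (0,18); cuts so far [(0, 18), (2, 19)]; region rows[0,4) x cols[18,20) = 4x2
Op 7 cut(3, 1): punch at orig (3,19); cuts so far [(0, 18), (2, 19), (3, 19)]; region rows[0,4) x cols[18,20) = 4x2
Op 8 cut(1, 1): punch at orig (1,19); cuts so far [(0, 18), (1, 19), (2, 19), (3, 19)]; region rows[0,4) x cols[18,20) = 4x2
Unfold 1 (reflect across v@18): 8 holes -> [(0, 17), (0, 18), (1, 16), (1, 19), (2, 16), (2, 19), (3, 16), (3, 19)]
Unfold 2 (reflect across v@20): 16 holes -> [(0, 17), (0, 18), (0, 21), (0, 22), (1, 16), (1, 19), (1, 20), (1, 23), (2, 16), (2, 19), (2, 20), (2, 23), (3, 16), (3, 19), (3, 20), (3, 23)]
Unfold 3 (reflect across v@24): 32 holes -> [(0, 17), (0, 18), (0, 21), (0, 22), (0, 25), (0, 26), (0, 29), (0, 30), (1, 16), (1, 19), (1, 20), (1, 23), (1, 24), (1, 27), (1, 28), (1, 31), (2, 16), (2, 19), (2, 20), (2, 23), (2, 24), (2, 27), (2, 28), (2, 31), (3, 16), (3, 19), (3, 20), (3, 23), (3, 24), (3, 27), (3, 28), (3, 31)]
Unfold 4 (reflect across v@16): 64 holes -> [(0, 1), (0, 2), (0, 5), (0, 6), (0, 9), (0, 10), (0, 13), (0, 14), (0, 17), (0, 18), (0, 21), (0, 22), (0, 25), (0, 26), (0, 29), (0, 30), (1, 0), (1, 3), (1, 4), (1, 7), (1, 8), (1, 11), (1, 12), (1, 15), (1, 16), (1, 19), (1, 20), (1, 23), (1, 24), (1, 27), (1, 28), (1, 31), (2, 0), (2, 3), (2, 4), (2, 7), (2, 8), (2, 11), (2, 12), (2, 15), (2, 16), (2, 19), (2, 20), (2, 23), (2, 24), (2, 27), (2, 28), (2, 31), (3, 0), (3, 3), (3, 4), (3, 7), (3, 8), (3, 11), (3, 12), (3, 15), (3, 16), (3, 19), (3, 20), (3, 23), (3, 24), (3, 27), (3, 28), (3, 31)]
Holes: [(0, 1), (0, 2), (0, 5), (0, 6), (0, 9), (0, 10), (0, 13), (0, 14), (0, 17), (0, 18), (0, 21), (0, 22), (0, 25), (0, 26), (0, 29), (0, 30), (1, 0), (1, 3), (1, 4), (1, 7), (1, 8), (1, 11), (1, 12), (1, 15), (1, 16), (1, 19), (1, 20), (1, 23), (1, 24), (1, 27), (1, 28), (1, 31), (2, 0), (2, 3), (2, 4), (2, 7), (2, 8), (2, 11), (2, 12), (2, 15), (2, 16), (2, 19), (2, 20), (2, 23), (2, 24), (2, 27), (2, 28), (2, 31), (3, 0), (3, 3), (3, 4), (3, 7), (3, 8), (3, 11), (3, 12), (3, 15), (3, 16), (3, 19), (3, 20), (3, 23), (3, 24), (3, 27), (3, 28), (3, 31)]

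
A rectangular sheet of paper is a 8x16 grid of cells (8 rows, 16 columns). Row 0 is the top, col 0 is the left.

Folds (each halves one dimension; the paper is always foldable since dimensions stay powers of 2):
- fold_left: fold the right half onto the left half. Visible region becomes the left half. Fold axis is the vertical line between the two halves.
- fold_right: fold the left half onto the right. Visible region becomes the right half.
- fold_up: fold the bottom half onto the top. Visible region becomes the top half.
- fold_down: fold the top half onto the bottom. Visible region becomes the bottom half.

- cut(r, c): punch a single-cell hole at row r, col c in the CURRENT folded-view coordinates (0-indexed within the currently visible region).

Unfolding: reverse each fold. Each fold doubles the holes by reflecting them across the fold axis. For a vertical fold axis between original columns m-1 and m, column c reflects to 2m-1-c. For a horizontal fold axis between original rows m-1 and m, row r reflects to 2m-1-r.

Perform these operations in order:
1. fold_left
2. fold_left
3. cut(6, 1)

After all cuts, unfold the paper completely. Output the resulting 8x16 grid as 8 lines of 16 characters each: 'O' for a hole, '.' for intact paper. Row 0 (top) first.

Op 1 fold_left: fold axis v@8; visible region now rows[0,8) x cols[0,8) = 8x8
Op 2 fold_left: fold axis v@4; visible region now rows[0,8) x cols[0,4) = 8x4
Op 3 cut(6, 1): punch at orig (6,1); cuts so far [(6, 1)]; region rows[0,8) x cols[0,4) = 8x4
Unfold 1 (reflect across v@4): 2 holes -> [(6, 1), (6, 6)]
Unfold 2 (reflect across v@8): 4 holes -> [(6, 1), (6, 6), (6, 9), (6, 14)]

Answer: ................
................
................
................
................
................
.O....O..O....O.
................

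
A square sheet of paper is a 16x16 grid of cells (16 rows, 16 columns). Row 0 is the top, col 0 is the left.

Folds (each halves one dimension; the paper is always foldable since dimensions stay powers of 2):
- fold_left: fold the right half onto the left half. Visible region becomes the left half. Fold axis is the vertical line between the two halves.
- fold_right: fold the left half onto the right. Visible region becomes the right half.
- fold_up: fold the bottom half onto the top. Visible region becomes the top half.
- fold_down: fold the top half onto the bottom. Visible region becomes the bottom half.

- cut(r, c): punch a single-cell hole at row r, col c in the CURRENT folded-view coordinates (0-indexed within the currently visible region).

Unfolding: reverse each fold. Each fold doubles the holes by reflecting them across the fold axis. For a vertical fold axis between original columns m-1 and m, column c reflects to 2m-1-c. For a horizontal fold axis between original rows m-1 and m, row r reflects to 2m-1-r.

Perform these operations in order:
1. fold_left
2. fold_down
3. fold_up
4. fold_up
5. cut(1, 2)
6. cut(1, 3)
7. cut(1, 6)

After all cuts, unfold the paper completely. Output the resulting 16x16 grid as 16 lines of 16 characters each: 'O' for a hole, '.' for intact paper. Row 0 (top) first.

Answer: ................
..OO..O..O..OO..
..OO..O..O..OO..
................
................
..OO..O..O..OO..
..OO..O..O..OO..
................
................
..OO..O..O..OO..
..OO..O..O..OO..
................
................
..OO..O..O..OO..
..OO..O..O..OO..
................

Derivation:
Op 1 fold_left: fold axis v@8; visible region now rows[0,16) x cols[0,8) = 16x8
Op 2 fold_down: fold axis h@8; visible region now rows[8,16) x cols[0,8) = 8x8
Op 3 fold_up: fold axis h@12; visible region now rows[8,12) x cols[0,8) = 4x8
Op 4 fold_up: fold axis h@10; visible region now rows[8,10) x cols[0,8) = 2x8
Op 5 cut(1, 2): punch at orig (9,2); cuts so far [(9, 2)]; region rows[8,10) x cols[0,8) = 2x8
Op 6 cut(1, 3): punch at orig (9,3); cuts so far [(9, 2), (9, 3)]; region rows[8,10) x cols[0,8) = 2x8
Op 7 cut(1, 6): punch at orig (9,6); cuts so far [(9, 2), (9, 3), (9, 6)]; region rows[8,10) x cols[0,8) = 2x8
Unfold 1 (reflect across h@10): 6 holes -> [(9, 2), (9, 3), (9, 6), (10, 2), (10, 3), (10, 6)]
Unfold 2 (reflect across h@12): 12 holes -> [(9, 2), (9, 3), (9, 6), (10, 2), (10, 3), (10, 6), (13, 2), (13, 3), (13, 6), (14, 2), (14, 3), (14, 6)]
Unfold 3 (reflect across h@8): 24 holes -> [(1, 2), (1, 3), (1, 6), (2, 2), (2, 3), (2, 6), (5, 2), (5, 3), (5, 6), (6, 2), (6, 3), (6, 6), (9, 2), (9, 3), (9, 6), (10, 2), (10, 3), (10, 6), (13, 2), (13, 3), (13, 6), (14, 2), (14, 3), (14, 6)]
Unfold 4 (reflect across v@8): 48 holes -> [(1, 2), (1, 3), (1, 6), (1, 9), (1, 12), (1, 13), (2, 2), (2, 3), (2, 6), (2, 9), (2, 12), (2, 13), (5, 2), (5, 3), (5, 6), (5, 9), (5, 12), (5, 13), (6, 2), (6, 3), (6, 6), (6, 9), (6, 12), (6, 13), (9, 2), (9, 3), (9, 6), (9, 9), (9, 12), (9, 13), (10, 2), (10, 3), (10, 6), (10, 9), (10, 12), (10, 13), (13, 2), (13, 3), (13, 6), (13, 9), (13, 12), (13, 13), (14, 2), (14, 3), (14, 6), (14, 9), (14, 12), (14, 13)]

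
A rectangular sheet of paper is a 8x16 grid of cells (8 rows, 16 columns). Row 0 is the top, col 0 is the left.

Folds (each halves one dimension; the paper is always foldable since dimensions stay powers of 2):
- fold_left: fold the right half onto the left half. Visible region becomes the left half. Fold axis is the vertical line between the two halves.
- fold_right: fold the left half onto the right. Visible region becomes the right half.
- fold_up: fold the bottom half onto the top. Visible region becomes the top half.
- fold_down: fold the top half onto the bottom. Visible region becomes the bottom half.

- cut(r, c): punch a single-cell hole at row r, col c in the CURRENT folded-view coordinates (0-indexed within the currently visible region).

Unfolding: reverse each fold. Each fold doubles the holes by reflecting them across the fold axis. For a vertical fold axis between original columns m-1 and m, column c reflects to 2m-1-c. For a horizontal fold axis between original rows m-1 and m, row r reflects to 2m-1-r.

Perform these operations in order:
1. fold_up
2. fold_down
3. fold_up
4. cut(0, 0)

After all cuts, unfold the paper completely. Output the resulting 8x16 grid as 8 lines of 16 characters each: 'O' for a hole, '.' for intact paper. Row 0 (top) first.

Op 1 fold_up: fold axis h@4; visible region now rows[0,4) x cols[0,16) = 4x16
Op 2 fold_down: fold axis h@2; visible region now rows[2,4) x cols[0,16) = 2x16
Op 3 fold_up: fold axis h@3; visible region now rows[2,3) x cols[0,16) = 1x16
Op 4 cut(0, 0): punch at orig (2,0); cuts so far [(2, 0)]; region rows[2,3) x cols[0,16) = 1x16
Unfold 1 (reflect across h@3): 2 holes -> [(2, 0), (3, 0)]
Unfold 2 (reflect across h@2): 4 holes -> [(0, 0), (1, 0), (2, 0), (3, 0)]
Unfold 3 (reflect across h@4): 8 holes -> [(0, 0), (1, 0), (2, 0), (3, 0), (4, 0), (5, 0), (6, 0), (7, 0)]

Answer: O...............
O...............
O...............
O...............
O...............
O...............
O...............
O...............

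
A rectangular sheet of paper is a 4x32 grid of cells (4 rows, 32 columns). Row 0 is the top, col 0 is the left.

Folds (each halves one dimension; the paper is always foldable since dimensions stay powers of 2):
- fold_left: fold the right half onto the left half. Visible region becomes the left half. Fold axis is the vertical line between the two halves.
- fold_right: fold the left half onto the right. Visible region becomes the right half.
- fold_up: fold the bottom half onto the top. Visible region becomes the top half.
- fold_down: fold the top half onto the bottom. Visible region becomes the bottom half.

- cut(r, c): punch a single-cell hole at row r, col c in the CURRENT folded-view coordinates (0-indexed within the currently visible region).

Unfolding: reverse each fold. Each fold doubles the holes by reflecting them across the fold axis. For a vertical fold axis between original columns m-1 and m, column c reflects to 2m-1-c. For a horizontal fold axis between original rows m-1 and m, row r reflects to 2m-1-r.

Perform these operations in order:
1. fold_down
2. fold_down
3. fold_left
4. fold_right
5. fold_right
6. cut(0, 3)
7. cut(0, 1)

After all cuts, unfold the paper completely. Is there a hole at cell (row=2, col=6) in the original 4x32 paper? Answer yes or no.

Op 1 fold_down: fold axis h@2; visible region now rows[2,4) x cols[0,32) = 2x32
Op 2 fold_down: fold axis h@3; visible region now rows[3,4) x cols[0,32) = 1x32
Op 3 fold_left: fold axis v@16; visible region now rows[3,4) x cols[0,16) = 1x16
Op 4 fold_right: fold axis v@8; visible region now rows[3,4) x cols[8,16) = 1x8
Op 5 fold_right: fold axis v@12; visible region now rows[3,4) x cols[12,16) = 1x4
Op 6 cut(0, 3): punch at orig (3,15); cuts so far [(3, 15)]; region rows[3,4) x cols[12,16) = 1x4
Op 7 cut(0, 1): punch at orig (3,13); cuts so far [(3, 13), (3, 15)]; region rows[3,4) x cols[12,16) = 1x4
Unfold 1 (reflect across v@12): 4 holes -> [(3, 8), (3, 10), (3, 13), (3, 15)]
Unfold 2 (reflect across v@8): 8 holes -> [(3, 0), (3, 2), (3, 5), (3, 7), (3, 8), (3, 10), (3, 13), (3, 15)]
Unfold 3 (reflect across v@16): 16 holes -> [(3, 0), (3, 2), (3, 5), (3, 7), (3, 8), (3, 10), (3, 13), (3, 15), (3, 16), (3, 18), (3, 21), (3, 23), (3, 24), (3, 26), (3, 29), (3, 31)]
Unfold 4 (reflect across h@3): 32 holes -> [(2, 0), (2, 2), (2, 5), (2, 7), (2, 8), (2, 10), (2, 13), (2, 15), (2, 16), (2, 18), (2, 21), (2, 23), (2, 24), (2, 26), (2, 29), (2, 31), (3, 0), (3, 2), (3, 5), (3, 7), (3, 8), (3, 10), (3, 13), (3, 15), (3, 16), (3, 18), (3, 21), (3, 23), (3, 24), (3, 26), (3, 29), (3, 31)]
Unfold 5 (reflect across h@2): 64 holes -> [(0, 0), (0, 2), (0, 5), (0, 7), (0, 8), (0, 10), (0, 13), (0, 15), (0, 16), (0, 18), (0, 21), (0, 23), (0, 24), (0, 26), (0, 29), (0, 31), (1, 0), (1, 2), (1, 5), (1, 7), (1, 8), (1, 10), (1, 13), (1, 15), (1, 16), (1, 18), (1, 21), (1, 23), (1, 24), (1, 26), (1, 29), (1, 31), (2, 0), (2, 2), (2, 5), (2, 7), (2, 8), (2, 10), (2, 13), (2, 15), (2, 16), (2, 18), (2, 21), (2, 23), (2, 24), (2, 26), (2, 29), (2, 31), (3, 0), (3, 2), (3, 5), (3, 7), (3, 8), (3, 10), (3, 13), (3, 15), (3, 16), (3, 18), (3, 21), (3, 23), (3, 24), (3, 26), (3, 29), (3, 31)]
Holes: [(0, 0), (0, 2), (0, 5), (0, 7), (0, 8), (0, 10), (0, 13), (0, 15), (0, 16), (0, 18), (0, 21), (0, 23), (0, 24), (0, 26), (0, 29), (0, 31), (1, 0), (1, 2), (1, 5), (1, 7), (1, 8), (1, 10), (1, 13), (1, 15), (1, 16), (1, 18), (1, 21), (1, 23), (1, 24), (1, 26), (1, 29), (1, 31), (2, 0), (2, 2), (2, 5), (2, 7), (2, 8), (2, 10), (2, 13), (2, 15), (2, 16), (2, 18), (2, 21), (2, 23), (2, 24), (2, 26), (2, 29), (2, 31), (3, 0), (3, 2), (3, 5), (3, 7), (3, 8), (3, 10), (3, 13), (3, 15), (3, 16), (3, 18), (3, 21), (3, 23), (3, 24), (3, 26), (3, 29), (3, 31)]

Answer: no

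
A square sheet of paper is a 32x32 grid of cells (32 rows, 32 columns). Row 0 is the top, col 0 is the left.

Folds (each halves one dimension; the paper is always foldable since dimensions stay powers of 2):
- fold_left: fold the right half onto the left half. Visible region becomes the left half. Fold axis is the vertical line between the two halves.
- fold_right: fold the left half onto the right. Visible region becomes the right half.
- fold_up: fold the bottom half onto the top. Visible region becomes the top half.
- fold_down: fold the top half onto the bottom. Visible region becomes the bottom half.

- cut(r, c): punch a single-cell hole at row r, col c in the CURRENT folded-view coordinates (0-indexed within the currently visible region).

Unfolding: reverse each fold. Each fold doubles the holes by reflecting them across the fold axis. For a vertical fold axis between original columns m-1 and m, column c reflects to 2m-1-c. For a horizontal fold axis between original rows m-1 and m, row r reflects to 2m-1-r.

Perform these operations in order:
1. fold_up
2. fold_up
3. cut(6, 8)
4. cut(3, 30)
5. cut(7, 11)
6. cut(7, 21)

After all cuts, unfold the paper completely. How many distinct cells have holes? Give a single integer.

Answer: 16

Derivation:
Op 1 fold_up: fold axis h@16; visible region now rows[0,16) x cols[0,32) = 16x32
Op 2 fold_up: fold axis h@8; visible region now rows[0,8) x cols[0,32) = 8x32
Op 3 cut(6, 8): punch at orig (6,8); cuts so far [(6, 8)]; region rows[0,8) x cols[0,32) = 8x32
Op 4 cut(3, 30): punch at orig (3,30); cuts so far [(3, 30), (6, 8)]; region rows[0,8) x cols[0,32) = 8x32
Op 5 cut(7, 11): punch at orig (7,11); cuts so far [(3, 30), (6, 8), (7, 11)]; region rows[0,8) x cols[0,32) = 8x32
Op 6 cut(7, 21): punch at orig (7,21); cuts so far [(3, 30), (6, 8), (7, 11), (7, 21)]; region rows[0,8) x cols[0,32) = 8x32
Unfold 1 (reflect across h@8): 8 holes -> [(3, 30), (6, 8), (7, 11), (7, 21), (8, 11), (8, 21), (9, 8), (12, 30)]
Unfold 2 (reflect across h@16): 16 holes -> [(3, 30), (6, 8), (7, 11), (7, 21), (8, 11), (8, 21), (9, 8), (12, 30), (19, 30), (22, 8), (23, 11), (23, 21), (24, 11), (24, 21), (25, 8), (28, 30)]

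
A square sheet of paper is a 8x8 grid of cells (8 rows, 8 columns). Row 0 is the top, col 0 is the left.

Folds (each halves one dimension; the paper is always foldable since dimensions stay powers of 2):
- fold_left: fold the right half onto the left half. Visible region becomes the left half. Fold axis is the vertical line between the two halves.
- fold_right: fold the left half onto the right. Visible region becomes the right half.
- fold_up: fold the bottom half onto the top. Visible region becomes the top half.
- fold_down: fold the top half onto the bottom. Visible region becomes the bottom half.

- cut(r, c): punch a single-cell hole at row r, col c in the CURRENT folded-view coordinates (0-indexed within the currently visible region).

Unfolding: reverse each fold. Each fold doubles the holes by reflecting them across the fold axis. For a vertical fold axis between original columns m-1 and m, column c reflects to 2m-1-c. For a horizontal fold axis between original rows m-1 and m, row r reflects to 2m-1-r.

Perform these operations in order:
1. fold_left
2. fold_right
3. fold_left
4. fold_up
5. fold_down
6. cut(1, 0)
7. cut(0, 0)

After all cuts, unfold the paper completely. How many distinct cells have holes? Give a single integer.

Op 1 fold_left: fold axis v@4; visible region now rows[0,8) x cols[0,4) = 8x4
Op 2 fold_right: fold axis v@2; visible region now rows[0,8) x cols[2,4) = 8x2
Op 3 fold_left: fold axis v@3; visible region now rows[0,8) x cols[2,3) = 8x1
Op 4 fold_up: fold axis h@4; visible region now rows[0,4) x cols[2,3) = 4x1
Op 5 fold_down: fold axis h@2; visible region now rows[2,4) x cols[2,3) = 2x1
Op 6 cut(1, 0): punch at orig (3,2); cuts so far [(3, 2)]; region rows[2,4) x cols[2,3) = 2x1
Op 7 cut(0, 0): punch at orig (2,2); cuts so far [(2, 2), (3, 2)]; region rows[2,4) x cols[2,3) = 2x1
Unfold 1 (reflect across h@2): 4 holes -> [(0, 2), (1, 2), (2, 2), (3, 2)]
Unfold 2 (reflect across h@4): 8 holes -> [(0, 2), (1, 2), (2, 2), (3, 2), (4, 2), (5, 2), (6, 2), (7, 2)]
Unfold 3 (reflect across v@3): 16 holes -> [(0, 2), (0, 3), (1, 2), (1, 3), (2, 2), (2, 3), (3, 2), (3, 3), (4, 2), (4, 3), (5, 2), (5, 3), (6, 2), (6, 3), (7, 2), (7, 3)]
Unfold 4 (reflect across v@2): 32 holes -> [(0, 0), (0, 1), (0, 2), (0, 3), (1, 0), (1, 1), (1, 2), (1, 3), (2, 0), (2, 1), (2, 2), (2, 3), (3, 0), (3, 1), (3, 2), (3, 3), (4, 0), (4, 1), (4, 2), (4, 3), (5, 0), (5, 1), (5, 2), (5, 3), (6, 0), (6, 1), (6, 2), (6, 3), (7, 0), (7, 1), (7, 2), (7, 3)]
Unfold 5 (reflect across v@4): 64 holes -> [(0, 0), (0, 1), (0, 2), (0, 3), (0, 4), (0, 5), (0, 6), (0, 7), (1, 0), (1, 1), (1, 2), (1, 3), (1, 4), (1, 5), (1, 6), (1, 7), (2, 0), (2, 1), (2, 2), (2, 3), (2, 4), (2, 5), (2, 6), (2, 7), (3, 0), (3, 1), (3, 2), (3, 3), (3, 4), (3, 5), (3, 6), (3, 7), (4, 0), (4, 1), (4, 2), (4, 3), (4, 4), (4, 5), (4, 6), (4, 7), (5, 0), (5, 1), (5, 2), (5, 3), (5, 4), (5, 5), (5, 6), (5, 7), (6, 0), (6, 1), (6, 2), (6, 3), (6, 4), (6, 5), (6, 6), (6, 7), (7, 0), (7, 1), (7, 2), (7, 3), (7, 4), (7, 5), (7, 6), (7, 7)]

Answer: 64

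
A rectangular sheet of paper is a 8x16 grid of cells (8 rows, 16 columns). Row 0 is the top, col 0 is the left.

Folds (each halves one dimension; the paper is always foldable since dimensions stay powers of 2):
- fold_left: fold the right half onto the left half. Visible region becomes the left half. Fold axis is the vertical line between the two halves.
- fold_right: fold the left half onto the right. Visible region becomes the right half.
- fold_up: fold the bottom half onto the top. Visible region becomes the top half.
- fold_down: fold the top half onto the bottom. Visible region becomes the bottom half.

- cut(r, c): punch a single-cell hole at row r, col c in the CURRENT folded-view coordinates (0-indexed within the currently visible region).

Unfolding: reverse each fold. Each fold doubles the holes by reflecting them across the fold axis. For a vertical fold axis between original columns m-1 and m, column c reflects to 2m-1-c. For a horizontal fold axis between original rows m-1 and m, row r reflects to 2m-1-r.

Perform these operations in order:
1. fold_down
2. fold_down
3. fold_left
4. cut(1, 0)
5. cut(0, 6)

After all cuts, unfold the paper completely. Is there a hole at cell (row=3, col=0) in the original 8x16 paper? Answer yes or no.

Answer: yes

Derivation:
Op 1 fold_down: fold axis h@4; visible region now rows[4,8) x cols[0,16) = 4x16
Op 2 fold_down: fold axis h@6; visible region now rows[6,8) x cols[0,16) = 2x16
Op 3 fold_left: fold axis v@8; visible region now rows[6,8) x cols[0,8) = 2x8
Op 4 cut(1, 0): punch at orig (7,0); cuts so far [(7, 0)]; region rows[6,8) x cols[0,8) = 2x8
Op 5 cut(0, 6): punch at orig (6,6); cuts so far [(6, 6), (7, 0)]; region rows[6,8) x cols[0,8) = 2x8
Unfold 1 (reflect across v@8): 4 holes -> [(6, 6), (6, 9), (7, 0), (7, 15)]
Unfold 2 (reflect across h@6): 8 holes -> [(4, 0), (4, 15), (5, 6), (5, 9), (6, 6), (6, 9), (7, 0), (7, 15)]
Unfold 3 (reflect across h@4): 16 holes -> [(0, 0), (0, 15), (1, 6), (1, 9), (2, 6), (2, 9), (3, 0), (3, 15), (4, 0), (4, 15), (5, 6), (5, 9), (6, 6), (6, 9), (7, 0), (7, 15)]
Holes: [(0, 0), (0, 15), (1, 6), (1, 9), (2, 6), (2, 9), (3, 0), (3, 15), (4, 0), (4, 15), (5, 6), (5, 9), (6, 6), (6, 9), (7, 0), (7, 15)]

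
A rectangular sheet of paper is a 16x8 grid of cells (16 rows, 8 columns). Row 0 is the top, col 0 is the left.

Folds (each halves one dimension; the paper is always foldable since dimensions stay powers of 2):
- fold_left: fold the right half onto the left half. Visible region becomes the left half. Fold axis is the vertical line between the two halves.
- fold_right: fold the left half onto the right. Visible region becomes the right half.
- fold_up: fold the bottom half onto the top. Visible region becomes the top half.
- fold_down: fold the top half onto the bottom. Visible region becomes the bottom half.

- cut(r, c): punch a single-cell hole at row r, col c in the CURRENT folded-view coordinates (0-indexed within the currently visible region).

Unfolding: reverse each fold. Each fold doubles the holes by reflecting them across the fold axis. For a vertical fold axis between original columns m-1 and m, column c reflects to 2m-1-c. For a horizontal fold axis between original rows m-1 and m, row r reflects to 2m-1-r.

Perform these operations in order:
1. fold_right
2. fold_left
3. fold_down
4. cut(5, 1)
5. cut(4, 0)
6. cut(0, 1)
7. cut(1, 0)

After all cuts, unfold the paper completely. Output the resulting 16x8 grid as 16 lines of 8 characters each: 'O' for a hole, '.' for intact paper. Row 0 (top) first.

Op 1 fold_right: fold axis v@4; visible region now rows[0,16) x cols[4,8) = 16x4
Op 2 fold_left: fold axis v@6; visible region now rows[0,16) x cols[4,6) = 16x2
Op 3 fold_down: fold axis h@8; visible region now rows[8,16) x cols[4,6) = 8x2
Op 4 cut(5, 1): punch at orig (13,5); cuts so far [(13, 5)]; region rows[8,16) x cols[4,6) = 8x2
Op 5 cut(4, 0): punch at orig (12,4); cuts so far [(12, 4), (13, 5)]; region rows[8,16) x cols[4,6) = 8x2
Op 6 cut(0, 1): punch at orig (8,5); cuts so far [(8, 5), (12, 4), (13, 5)]; region rows[8,16) x cols[4,6) = 8x2
Op 7 cut(1, 0): punch at orig (9,4); cuts so far [(8, 5), (9, 4), (12, 4), (13, 5)]; region rows[8,16) x cols[4,6) = 8x2
Unfold 1 (reflect across h@8): 8 holes -> [(2, 5), (3, 4), (6, 4), (7, 5), (8, 5), (9, 4), (12, 4), (13, 5)]
Unfold 2 (reflect across v@6): 16 holes -> [(2, 5), (2, 6), (3, 4), (3, 7), (6, 4), (6, 7), (7, 5), (7, 6), (8, 5), (8, 6), (9, 4), (9, 7), (12, 4), (12, 7), (13, 5), (13, 6)]
Unfold 3 (reflect across v@4): 32 holes -> [(2, 1), (2, 2), (2, 5), (2, 6), (3, 0), (3, 3), (3, 4), (3, 7), (6, 0), (6, 3), (6, 4), (6, 7), (7, 1), (7, 2), (7, 5), (7, 6), (8, 1), (8, 2), (8, 5), (8, 6), (9, 0), (9, 3), (9, 4), (9, 7), (12, 0), (12, 3), (12, 4), (12, 7), (13, 1), (13, 2), (13, 5), (13, 6)]

Answer: ........
........
.OO..OO.
O..OO..O
........
........
O..OO..O
.OO..OO.
.OO..OO.
O..OO..O
........
........
O..OO..O
.OO..OO.
........
........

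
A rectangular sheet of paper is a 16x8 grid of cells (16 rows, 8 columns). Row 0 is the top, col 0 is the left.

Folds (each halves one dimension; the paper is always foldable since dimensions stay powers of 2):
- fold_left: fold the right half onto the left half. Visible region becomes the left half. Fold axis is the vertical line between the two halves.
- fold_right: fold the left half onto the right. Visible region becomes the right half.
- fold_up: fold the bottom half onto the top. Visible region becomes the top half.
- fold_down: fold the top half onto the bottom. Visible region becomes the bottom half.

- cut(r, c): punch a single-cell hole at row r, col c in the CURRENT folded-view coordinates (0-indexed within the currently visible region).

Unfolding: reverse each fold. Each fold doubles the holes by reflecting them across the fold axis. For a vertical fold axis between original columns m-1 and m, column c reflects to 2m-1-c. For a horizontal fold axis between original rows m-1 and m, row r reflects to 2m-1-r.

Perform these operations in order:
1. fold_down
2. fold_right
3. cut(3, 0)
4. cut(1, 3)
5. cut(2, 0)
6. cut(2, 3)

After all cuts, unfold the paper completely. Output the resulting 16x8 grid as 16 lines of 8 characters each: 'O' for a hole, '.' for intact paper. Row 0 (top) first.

Answer: ........
........
........
........
...OO...
O..OO..O
O......O
........
........
O......O
O..OO..O
...OO...
........
........
........
........

Derivation:
Op 1 fold_down: fold axis h@8; visible region now rows[8,16) x cols[0,8) = 8x8
Op 2 fold_right: fold axis v@4; visible region now rows[8,16) x cols[4,8) = 8x4
Op 3 cut(3, 0): punch at orig (11,4); cuts so far [(11, 4)]; region rows[8,16) x cols[4,8) = 8x4
Op 4 cut(1, 3): punch at orig (9,7); cuts so far [(9, 7), (11, 4)]; region rows[8,16) x cols[4,8) = 8x4
Op 5 cut(2, 0): punch at orig (10,4); cuts so far [(9, 7), (10, 4), (11, 4)]; region rows[8,16) x cols[4,8) = 8x4
Op 6 cut(2, 3): punch at orig (10,7); cuts so far [(9, 7), (10, 4), (10, 7), (11, 4)]; region rows[8,16) x cols[4,8) = 8x4
Unfold 1 (reflect across v@4): 8 holes -> [(9, 0), (9, 7), (10, 0), (10, 3), (10, 4), (10, 7), (11, 3), (11, 4)]
Unfold 2 (reflect across h@8): 16 holes -> [(4, 3), (4, 4), (5, 0), (5, 3), (5, 4), (5, 7), (6, 0), (6, 7), (9, 0), (9, 7), (10, 0), (10, 3), (10, 4), (10, 7), (11, 3), (11, 4)]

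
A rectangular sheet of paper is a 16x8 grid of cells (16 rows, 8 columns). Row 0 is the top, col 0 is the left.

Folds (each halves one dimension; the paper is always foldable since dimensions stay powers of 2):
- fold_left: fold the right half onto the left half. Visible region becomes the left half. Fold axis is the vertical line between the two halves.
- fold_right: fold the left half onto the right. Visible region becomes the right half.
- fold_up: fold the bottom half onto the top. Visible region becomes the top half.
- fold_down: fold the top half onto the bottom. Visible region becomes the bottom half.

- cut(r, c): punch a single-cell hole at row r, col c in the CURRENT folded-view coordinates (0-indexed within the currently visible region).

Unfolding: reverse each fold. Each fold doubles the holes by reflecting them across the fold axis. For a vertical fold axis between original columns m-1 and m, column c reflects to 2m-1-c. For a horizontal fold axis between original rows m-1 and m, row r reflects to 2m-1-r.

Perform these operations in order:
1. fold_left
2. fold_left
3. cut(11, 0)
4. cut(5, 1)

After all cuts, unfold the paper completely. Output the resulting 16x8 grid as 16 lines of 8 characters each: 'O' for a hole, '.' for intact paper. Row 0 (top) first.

Answer: ........
........
........
........
........
.OO..OO.
........
........
........
........
........
O..OO..O
........
........
........
........

Derivation:
Op 1 fold_left: fold axis v@4; visible region now rows[0,16) x cols[0,4) = 16x4
Op 2 fold_left: fold axis v@2; visible region now rows[0,16) x cols[0,2) = 16x2
Op 3 cut(11, 0): punch at orig (11,0); cuts so far [(11, 0)]; region rows[0,16) x cols[0,2) = 16x2
Op 4 cut(5, 1): punch at orig (5,1); cuts so far [(5, 1), (11, 0)]; region rows[0,16) x cols[0,2) = 16x2
Unfold 1 (reflect across v@2): 4 holes -> [(5, 1), (5, 2), (11, 0), (11, 3)]
Unfold 2 (reflect across v@4): 8 holes -> [(5, 1), (5, 2), (5, 5), (5, 6), (11, 0), (11, 3), (11, 4), (11, 7)]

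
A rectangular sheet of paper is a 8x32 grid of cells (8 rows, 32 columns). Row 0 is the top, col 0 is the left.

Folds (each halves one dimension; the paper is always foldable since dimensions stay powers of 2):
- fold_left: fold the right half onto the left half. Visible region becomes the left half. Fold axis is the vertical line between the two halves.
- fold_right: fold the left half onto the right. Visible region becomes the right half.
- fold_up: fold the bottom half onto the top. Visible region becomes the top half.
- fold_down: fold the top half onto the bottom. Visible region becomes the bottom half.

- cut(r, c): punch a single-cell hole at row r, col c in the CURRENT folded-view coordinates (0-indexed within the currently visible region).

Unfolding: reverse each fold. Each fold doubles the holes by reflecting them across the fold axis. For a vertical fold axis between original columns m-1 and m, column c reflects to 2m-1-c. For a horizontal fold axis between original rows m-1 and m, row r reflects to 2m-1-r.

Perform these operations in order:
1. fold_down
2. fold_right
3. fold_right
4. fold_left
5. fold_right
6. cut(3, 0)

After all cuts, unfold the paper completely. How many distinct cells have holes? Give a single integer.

Answer: 32

Derivation:
Op 1 fold_down: fold axis h@4; visible region now rows[4,8) x cols[0,32) = 4x32
Op 2 fold_right: fold axis v@16; visible region now rows[4,8) x cols[16,32) = 4x16
Op 3 fold_right: fold axis v@24; visible region now rows[4,8) x cols[24,32) = 4x8
Op 4 fold_left: fold axis v@28; visible region now rows[4,8) x cols[24,28) = 4x4
Op 5 fold_right: fold axis v@26; visible region now rows[4,8) x cols[26,28) = 4x2
Op 6 cut(3, 0): punch at orig (7,26); cuts so far [(7, 26)]; region rows[4,8) x cols[26,28) = 4x2
Unfold 1 (reflect across v@26): 2 holes -> [(7, 25), (7, 26)]
Unfold 2 (reflect across v@28): 4 holes -> [(7, 25), (7, 26), (7, 29), (7, 30)]
Unfold 3 (reflect across v@24): 8 holes -> [(7, 17), (7, 18), (7, 21), (7, 22), (7, 25), (7, 26), (7, 29), (7, 30)]
Unfold 4 (reflect across v@16): 16 holes -> [(7, 1), (7, 2), (7, 5), (7, 6), (7, 9), (7, 10), (7, 13), (7, 14), (7, 17), (7, 18), (7, 21), (7, 22), (7, 25), (7, 26), (7, 29), (7, 30)]
Unfold 5 (reflect across h@4): 32 holes -> [(0, 1), (0, 2), (0, 5), (0, 6), (0, 9), (0, 10), (0, 13), (0, 14), (0, 17), (0, 18), (0, 21), (0, 22), (0, 25), (0, 26), (0, 29), (0, 30), (7, 1), (7, 2), (7, 5), (7, 6), (7, 9), (7, 10), (7, 13), (7, 14), (7, 17), (7, 18), (7, 21), (7, 22), (7, 25), (7, 26), (7, 29), (7, 30)]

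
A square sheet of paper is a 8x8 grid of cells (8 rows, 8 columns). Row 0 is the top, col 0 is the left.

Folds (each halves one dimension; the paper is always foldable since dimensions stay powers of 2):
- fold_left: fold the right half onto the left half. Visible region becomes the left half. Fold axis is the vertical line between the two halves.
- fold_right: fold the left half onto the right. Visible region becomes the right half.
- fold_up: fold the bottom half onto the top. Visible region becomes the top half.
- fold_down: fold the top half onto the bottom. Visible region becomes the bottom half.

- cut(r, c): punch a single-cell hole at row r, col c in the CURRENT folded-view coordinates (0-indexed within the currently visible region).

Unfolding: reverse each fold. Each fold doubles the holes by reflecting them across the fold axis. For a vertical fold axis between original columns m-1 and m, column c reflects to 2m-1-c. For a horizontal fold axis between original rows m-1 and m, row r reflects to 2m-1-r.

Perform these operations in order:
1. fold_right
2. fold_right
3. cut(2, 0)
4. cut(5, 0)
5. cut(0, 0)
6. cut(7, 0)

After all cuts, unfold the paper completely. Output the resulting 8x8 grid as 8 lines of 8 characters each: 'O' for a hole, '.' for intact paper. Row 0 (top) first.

Op 1 fold_right: fold axis v@4; visible region now rows[0,8) x cols[4,8) = 8x4
Op 2 fold_right: fold axis v@6; visible region now rows[0,8) x cols[6,8) = 8x2
Op 3 cut(2, 0): punch at orig (2,6); cuts so far [(2, 6)]; region rows[0,8) x cols[6,8) = 8x2
Op 4 cut(5, 0): punch at orig (5,6); cuts so far [(2, 6), (5, 6)]; region rows[0,8) x cols[6,8) = 8x2
Op 5 cut(0, 0): punch at orig (0,6); cuts so far [(0, 6), (2, 6), (5, 6)]; region rows[0,8) x cols[6,8) = 8x2
Op 6 cut(7, 0): punch at orig (7,6); cuts so far [(0, 6), (2, 6), (5, 6), (7, 6)]; region rows[0,8) x cols[6,8) = 8x2
Unfold 1 (reflect across v@6): 8 holes -> [(0, 5), (0, 6), (2, 5), (2, 6), (5, 5), (5, 6), (7, 5), (7, 6)]
Unfold 2 (reflect across v@4): 16 holes -> [(0, 1), (0, 2), (0, 5), (0, 6), (2, 1), (2, 2), (2, 5), (2, 6), (5, 1), (5, 2), (5, 5), (5, 6), (7, 1), (7, 2), (7, 5), (7, 6)]

Answer: .OO..OO.
........
.OO..OO.
........
........
.OO..OO.
........
.OO..OO.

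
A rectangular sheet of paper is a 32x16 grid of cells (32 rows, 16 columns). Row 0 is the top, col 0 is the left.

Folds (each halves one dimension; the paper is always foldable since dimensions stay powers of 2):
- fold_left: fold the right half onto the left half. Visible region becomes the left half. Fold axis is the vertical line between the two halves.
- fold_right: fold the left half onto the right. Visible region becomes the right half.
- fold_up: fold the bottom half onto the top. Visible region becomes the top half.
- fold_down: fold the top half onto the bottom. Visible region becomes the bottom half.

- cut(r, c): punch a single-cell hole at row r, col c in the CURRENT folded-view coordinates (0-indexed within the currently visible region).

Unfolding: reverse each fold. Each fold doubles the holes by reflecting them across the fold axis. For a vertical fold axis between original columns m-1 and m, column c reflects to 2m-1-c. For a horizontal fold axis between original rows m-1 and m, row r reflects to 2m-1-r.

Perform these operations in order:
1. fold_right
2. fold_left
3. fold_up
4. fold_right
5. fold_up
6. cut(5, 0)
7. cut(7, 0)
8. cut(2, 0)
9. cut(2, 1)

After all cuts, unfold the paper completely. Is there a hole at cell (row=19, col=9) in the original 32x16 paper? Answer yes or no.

Op 1 fold_right: fold axis v@8; visible region now rows[0,32) x cols[8,16) = 32x8
Op 2 fold_left: fold axis v@12; visible region now rows[0,32) x cols[8,12) = 32x4
Op 3 fold_up: fold axis h@16; visible region now rows[0,16) x cols[8,12) = 16x4
Op 4 fold_right: fold axis v@10; visible region now rows[0,16) x cols[10,12) = 16x2
Op 5 fold_up: fold axis h@8; visible region now rows[0,8) x cols[10,12) = 8x2
Op 6 cut(5, 0): punch at orig (5,10); cuts so far [(5, 10)]; region rows[0,8) x cols[10,12) = 8x2
Op 7 cut(7, 0): punch at orig (7,10); cuts so far [(5, 10), (7, 10)]; region rows[0,8) x cols[10,12) = 8x2
Op 8 cut(2, 0): punch at orig (2,10); cuts so far [(2, 10), (5, 10), (7, 10)]; region rows[0,8) x cols[10,12) = 8x2
Op 9 cut(2, 1): punch at orig (2,11); cuts so far [(2, 10), (2, 11), (5, 10), (7, 10)]; region rows[0,8) x cols[10,12) = 8x2
Unfold 1 (reflect across h@8): 8 holes -> [(2, 10), (2, 11), (5, 10), (7, 10), (8, 10), (10, 10), (13, 10), (13, 11)]
Unfold 2 (reflect across v@10): 16 holes -> [(2, 8), (2, 9), (2, 10), (2, 11), (5, 9), (5, 10), (7, 9), (7, 10), (8, 9), (8, 10), (10, 9), (10, 10), (13, 8), (13, 9), (13, 10), (13, 11)]
Unfold 3 (reflect across h@16): 32 holes -> [(2, 8), (2, 9), (2, 10), (2, 11), (5, 9), (5, 10), (7, 9), (7, 10), (8, 9), (8, 10), (10, 9), (10, 10), (13, 8), (13, 9), (13, 10), (13, 11), (18, 8), (18, 9), (18, 10), (18, 11), (21, 9), (21, 10), (23, 9), (23, 10), (24, 9), (24, 10), (26, 9), (26, 10), (29, 8), (29, 9), (29, 10), (29, 11)]
Unfold 4 (reflect across v@12): 64 holes -> [(2, 8), (2, 9), (2, 10), (2, 11), (2, 12), (2, 13), (2, 14), (2, 15), (5, 9), (5, 10), (5, 13), (5, 14), (7, 9), (7, 10), (7, 13), (7, 14), (8, 9), (8, 10), (8, 13), (8, 14), (10, 9), (10, 10), (10, 13), (10, 14), (13, 8), (13, 9), (13, 10), (13, 11), (13, 12), (13, 13), (13, 14), (13, 15), (18, 8), (18, 9), (18, 10), (18, 11), (18, 12), (18, 13), (18, 14), (18, 15), (21, 9), (21, 10), (21, 13), (21, 14), (23, 9), (23, 10), (23, 13), (23, 14), (24, 9), (24, 10), (24, 13), (24, 14), (26, 9), (26, 10), (26, 13), (26, 14), (29, 8), (29, 9), (29, 10), (29, 11), (29, 12), (29, 13), (29, 14), (29, 15)]
Unfold 5 (reflect across v@8): 128 holes -> [(2, 0), (2, 1), (2, 2), (2, 3), (2, 4), (2, 5), (2, 6), (2, 7), (2, 8), (2, 9), (2, 10), (2, 11), (2, 12), (2, 13), (2, 14), (2, 15), (5, 1), (5, 2), (5, 5), (5, 6), (5, 9), (5, 10), (5, 13), (5, 14), (7, 1), (7, 2), (7, 5), (7, 6), (7, 9), (7, 10), (7, 13), (7, 14), (8, 1), (8, 2), (8, 5), (8, 6), (8, 9), (8, 10), (8, 13), (8, 14), (10, 1), (10, 2), (10, 5), (10, 6), (10, 9), (10, 10), (10, 13), (10, 14), (13, 0), (13, 1), (13, 2), (13, 3), (13, 4), (13, 5), (13, 6), (13, 7), (13, 8), (13, 9), (13, 10), (13, 11), (13, 12), (13, 13), (13, 14), (13, 15), (18, 0), (18, 1), (18, 2), (18, 3), (18, 4), (18, 5), (18, 6), (18, 7), (18, 8), (18, 9), (18, 10), (18, 11), (18, 12), (18, 13), (18, 14), (18, 15), (21, 1), (21, 2), (21, 5), (21, 6), (21, 9), (21, 10), (21, 13), (21, 14), (23, 1), (23, 2), (23, 5), (23, 6), (23, 9), (23, 10), (23, 13), (23, 14), (24, 1), (24, 2), (24, 5), (24, 6), (24, 9), (24, 10), (24, 13), (24, 14), (26, 1), (26, 2), (26, 5), (26, 6), (26, 9), (26, 10), (26, 13), (26, 14), (29, 0), (29, 1), (29, 2), (29, 3), (29, 4), (29, 5), (29, 6), (29, 7), (29, 8), (29, 9), (29, 10), (29, 11), (29, 12), (29, 13), (29, 14), (29, 15)]
Holes: [(2, 0), (2, 1), (2, 2), (2, 3), (2, 4), (2, 5), (2, 6), (2, 7), (2, 8), (2, 9), (2, 10), (2, 11), (2, 12), (2, 13), (2, 14), (2, 15), (5, 1), (5, 2), (5, 5), (5, 6), (5, 9), (5, 10), (5, 13), (5, 14), (7, 1), (7, 2), (7, 5), (7, 6), (7, 9), (7, 10), (7, 13), (7, 14), (8, 1), (8, 2), (8, 5), (8, 6), (8, 9), (8, 10), (8, 13), (8, 14), (10, 1), (10, 2), (10, 5), (10, 6), (10, 9), (10, 10), (10, 13), (10, 14), (13, 0), (13, 1), (13, 2), (13, 3), (13, 4), (13, 5), (13, 6), (13, 7), (13, 8), (13, 9), (13, 10), (13, 11), (13, 12), (13, 13), (13, 14), (13, 15), (18, 0), (18, 1), (18, 2), (18, 3), (18, 4), (18, 5), (18, 6), (18, 7), (18, 8), (18, 9), (18, 10), (18, 11), (18, 12), (18, 13), (18, 14), (18, 15), (21, 1), (21, 2), (21, 5), (21, 6), (21, 9), (21, 10), (21, 13), (21, 14), (23, 1), (23, 2), (23, 5), (23, 6), (23, 9), (23, 10), (23, 13), (23, 14), (24, 1), (24, 2), (24, 5), (24, 6), (24, 9), (24, 10), (24, 13), (24, 14), (26, 1), (26, 2), (26, 5), (26, 6), (26, 9), (26, 10), (26, 13), (26, 14), (29, 0), (29, 1), (29, 2), (29, 3), (29, 4), (29, 5), (29, 6), (29, 7), (29, 8), (29, 9), (29, 10), (29, 11), (29, 12), (29, 13), (29, 14), (29, 15)]

Answer: no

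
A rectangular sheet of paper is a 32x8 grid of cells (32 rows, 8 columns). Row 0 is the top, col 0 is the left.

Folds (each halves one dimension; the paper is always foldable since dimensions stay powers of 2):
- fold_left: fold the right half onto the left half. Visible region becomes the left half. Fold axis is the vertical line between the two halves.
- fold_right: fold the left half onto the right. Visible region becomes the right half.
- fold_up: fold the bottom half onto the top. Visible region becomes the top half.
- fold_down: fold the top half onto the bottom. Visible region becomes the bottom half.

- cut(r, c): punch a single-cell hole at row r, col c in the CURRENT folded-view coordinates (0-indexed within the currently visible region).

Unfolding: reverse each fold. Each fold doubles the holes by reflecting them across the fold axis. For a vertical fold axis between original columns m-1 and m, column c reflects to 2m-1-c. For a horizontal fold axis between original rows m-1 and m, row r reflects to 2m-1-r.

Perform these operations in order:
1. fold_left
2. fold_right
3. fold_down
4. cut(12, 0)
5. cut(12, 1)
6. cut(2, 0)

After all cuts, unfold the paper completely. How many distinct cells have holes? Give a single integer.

Answer: 24

Derivation:
Op 1 fold_left: fold axis v@4; visible region now rows[0,32) x cols[0,4) = 32x4
Op 2 fold_right: fold axis v@2; visible region now rows[0,32) x cols[2,4) = 32x2
Op 3 fold_down: fold axis h@16; visible region now rows[16,32) x cols[2,4) = 16x2
Op 4 cut(12, 0): punch at orig (28,2); cuts so far [(28, 2)]; region rows[16,32) x cols[2,4) = 16x2
Op 5 cut(12, 1): punch at orig (28,3); cuts so far [(28, 2), (28, 3)]; region rows[16,32) x cols[2,4) = 16x2
Op 6 cut(2, 0): punch at orig (18,2); cuts so far [(18, 2), (28, 2), (28, 3)]; region rows[16,32) x cols[2,4) = 16x2
Unfold 1 (reflect across h@16): 6 holes -> [(3, 2), (3, 3), (13, 2), (18, 2), (28, 2), (28, 3)]
Unfold 2 (reflect across v@2): 12 holes -> [(3, 0), (3, 1), (3, 2), (3, 3), (13, 1), (13, 2), (18, 1), (18, 2), (28, 0), (28, 1), (28, 2), (28, 3)]
Unfold 3 (reflect across v@4): 24 holes -> [(3, 0), (3, 1), (3, 2), (3, 3), (3, 4), (3, 5), (3, 6), (3, 7), (13, 1), (13, 2), (13, 5), (13, 6), (18, 1), (18, 2), (18, 5), (18, 6), (28, 0), (28, 1), (28, 2), (28, 3), (28, 4), (28, 5), (28, 6), (28, 7)]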